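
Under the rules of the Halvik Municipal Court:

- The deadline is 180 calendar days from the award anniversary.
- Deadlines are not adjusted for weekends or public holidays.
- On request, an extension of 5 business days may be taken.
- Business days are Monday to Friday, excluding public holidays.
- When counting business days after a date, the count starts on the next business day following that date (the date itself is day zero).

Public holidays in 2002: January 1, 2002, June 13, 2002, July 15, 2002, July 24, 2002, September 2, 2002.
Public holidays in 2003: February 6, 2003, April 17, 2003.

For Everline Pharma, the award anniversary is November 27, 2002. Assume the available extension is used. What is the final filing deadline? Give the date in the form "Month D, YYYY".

Trigger date November 27, 2002 + 180 calendar days = May 26, 2003.
May 26, 2003 falls on a Monday. The rules make no weekend/holiday allowance, so it remains May 26, 2003.
The 5-business-day extension runs from May 26, 2003 to June 2, 2003.
June 2, 2003 is a Monday; no weekend or holiday adjustment applies.
The final due date is June 2, 2003.

June 2, 2003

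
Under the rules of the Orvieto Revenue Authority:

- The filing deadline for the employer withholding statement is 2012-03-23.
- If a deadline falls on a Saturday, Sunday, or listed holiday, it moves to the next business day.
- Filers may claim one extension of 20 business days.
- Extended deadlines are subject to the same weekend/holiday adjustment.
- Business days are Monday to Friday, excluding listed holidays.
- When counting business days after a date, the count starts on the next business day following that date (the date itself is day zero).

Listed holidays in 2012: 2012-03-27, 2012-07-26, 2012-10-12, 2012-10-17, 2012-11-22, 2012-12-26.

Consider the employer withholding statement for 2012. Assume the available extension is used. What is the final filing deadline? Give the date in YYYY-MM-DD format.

2012-04-23

The stated deadline is 2012-03-23.
Since 2012-03-23 is a Friday and not a holiday, the date is unchanged.
Applying the 20-business-day extension: 20 business days after 2012-03-23 is 2012-04-23.
Since 2012-04-23 is a Monday and not a holiday, the date is unchanged.
So the filing is due 2012-04-23.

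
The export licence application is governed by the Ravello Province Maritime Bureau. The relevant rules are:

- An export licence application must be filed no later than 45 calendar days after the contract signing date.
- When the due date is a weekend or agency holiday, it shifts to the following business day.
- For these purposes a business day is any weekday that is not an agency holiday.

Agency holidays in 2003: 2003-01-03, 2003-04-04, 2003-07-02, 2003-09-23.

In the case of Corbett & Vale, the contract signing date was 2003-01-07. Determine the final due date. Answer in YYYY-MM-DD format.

Adding 45 calendar days to 2003-01-07 gives 2003-02-21.
2003-02-21 (Friday) is already a business day.
The final due date is 2003-02-21.

2003-02-21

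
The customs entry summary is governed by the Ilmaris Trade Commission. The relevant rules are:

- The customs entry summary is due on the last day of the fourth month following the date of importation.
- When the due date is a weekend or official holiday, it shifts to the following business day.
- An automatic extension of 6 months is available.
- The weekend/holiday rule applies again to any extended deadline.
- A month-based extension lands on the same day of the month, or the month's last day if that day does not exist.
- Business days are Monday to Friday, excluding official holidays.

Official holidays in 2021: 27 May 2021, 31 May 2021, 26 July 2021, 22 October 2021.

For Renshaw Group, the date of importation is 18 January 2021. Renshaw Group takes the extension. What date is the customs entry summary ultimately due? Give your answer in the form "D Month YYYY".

4 months after 18 January 2021 is May 2021; that month ends on 31 May 2021.
Because 31 May 2021 is a listed holiday, the deadline becomes 1 June 2021 (Tuesday).
The 6 months extension carries 1 June 2021 to 1 December 2021.
1 December 2021 falls on a Wednesday, which is a business day, so no adjustment is needed.
Final deadline: 1 December 2021.

1 December 2021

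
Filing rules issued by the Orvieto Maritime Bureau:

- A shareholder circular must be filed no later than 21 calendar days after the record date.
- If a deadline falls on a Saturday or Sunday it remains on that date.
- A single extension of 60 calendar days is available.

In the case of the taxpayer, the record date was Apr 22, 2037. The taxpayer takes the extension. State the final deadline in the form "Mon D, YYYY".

Jul 12, 2037

Trigger date Apr 22, 2037 + 21 calendar days = May 13, 2037.
May 13, 2037 is a Wednesday; no weekend or holiday adjustment applies.
The 60-calendar-day extension moves the deadline from May 13, 2037 to Jul 12, 2037.
No adjustment is made for weekends or holidays, so Jul 12, 2037 stands.
The final due date is Jul 12, 2037.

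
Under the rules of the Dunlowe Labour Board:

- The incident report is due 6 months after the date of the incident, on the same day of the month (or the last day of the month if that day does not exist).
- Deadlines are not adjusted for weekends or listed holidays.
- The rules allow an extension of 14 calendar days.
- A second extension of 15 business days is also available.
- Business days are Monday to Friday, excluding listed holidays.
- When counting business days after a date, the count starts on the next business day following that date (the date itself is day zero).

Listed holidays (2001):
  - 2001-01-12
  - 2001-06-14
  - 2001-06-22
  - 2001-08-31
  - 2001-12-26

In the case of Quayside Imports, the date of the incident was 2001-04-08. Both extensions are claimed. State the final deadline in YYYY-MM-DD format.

Moving 6 months forward from 2001-04-08 on the corresponding day gives 2001-10-08.
2001-10-08 falls on a Monday. The rules make no weekend/holiday allowance, so it remains 2001-10-08.
Applying the 14-calendar-day extension: 2001-10-08 + 14 days = 2001-10-22.
2001-10-22 is a Monday; no weekend or holiday adjustment applies.
Counting 15 further business days from 2001-10-22 reaches 2001-11-12.
2001-11-12 is a Monday; no weekend or holiday adjustment applies.
So the filing is due 2001-11-12.

2001-11-12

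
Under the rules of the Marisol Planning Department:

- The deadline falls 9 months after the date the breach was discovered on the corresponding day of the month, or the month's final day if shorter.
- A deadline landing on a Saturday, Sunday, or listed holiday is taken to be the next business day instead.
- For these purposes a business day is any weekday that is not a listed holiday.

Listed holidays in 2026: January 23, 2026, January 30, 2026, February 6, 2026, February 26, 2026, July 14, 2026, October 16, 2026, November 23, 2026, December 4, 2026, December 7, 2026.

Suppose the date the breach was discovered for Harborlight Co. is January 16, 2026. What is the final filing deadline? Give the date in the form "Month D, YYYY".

Moving 9 months forward from January 16, 2026 on the corresponding day gives October 16, 2026.
October 16, 2026 falls on a listed holiday. Rolling to the next business day gives October 19, 2026, a Monday.
Final deadline: October 19, 2026.

October 19, 2026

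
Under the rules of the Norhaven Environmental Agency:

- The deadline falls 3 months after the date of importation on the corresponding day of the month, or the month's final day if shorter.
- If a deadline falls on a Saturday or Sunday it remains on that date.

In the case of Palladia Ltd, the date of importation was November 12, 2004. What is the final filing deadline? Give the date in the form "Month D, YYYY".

February 12, 2005

3 months from November 12, 2004 is February 12, 2005.
February 12, 2005 is a Saturday; no weekend or holiday adjustment applies.
Deadline: February 12, 2005.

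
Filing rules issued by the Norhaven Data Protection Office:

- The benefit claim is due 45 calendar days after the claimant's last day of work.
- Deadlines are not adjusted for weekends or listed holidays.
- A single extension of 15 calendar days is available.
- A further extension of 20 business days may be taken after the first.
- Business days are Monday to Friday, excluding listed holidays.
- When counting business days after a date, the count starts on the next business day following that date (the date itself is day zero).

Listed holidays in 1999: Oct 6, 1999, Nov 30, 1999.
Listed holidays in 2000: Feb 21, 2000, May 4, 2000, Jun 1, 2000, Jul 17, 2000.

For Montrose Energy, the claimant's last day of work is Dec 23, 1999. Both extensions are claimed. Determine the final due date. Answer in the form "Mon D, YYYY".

Mar 20, 2000

Adding 45 calendar days to Dec 23, 1999 gives Feb 6, 2000.
Feb 6, 2000 is a Sunday; no weekend or holiday adjustment applies.
Add the 15 calendar-day extension to Feb 6, 2000: Feb 21, 2000.
No adjustment is made for weekends or holidays, so Feb 21, 2000 stands.
Applying the 20-business-day extension: 20 business days after Feb 21, 2000 is Mar 20, 2000.
No adjustment is made for weekends or holidays, so Mar 20, 2000 stands.
Deadline: Mar 20, 2000.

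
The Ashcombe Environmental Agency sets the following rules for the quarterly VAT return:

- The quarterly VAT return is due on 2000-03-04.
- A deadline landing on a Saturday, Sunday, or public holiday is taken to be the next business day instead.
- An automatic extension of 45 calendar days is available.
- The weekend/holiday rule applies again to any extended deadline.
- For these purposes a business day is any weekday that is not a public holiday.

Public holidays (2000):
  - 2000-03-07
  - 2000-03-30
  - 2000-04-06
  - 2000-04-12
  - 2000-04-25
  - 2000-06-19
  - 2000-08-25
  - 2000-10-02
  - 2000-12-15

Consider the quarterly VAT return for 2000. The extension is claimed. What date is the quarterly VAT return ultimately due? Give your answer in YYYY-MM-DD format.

The stated deadline is 2000-03-04.
Because 2000-03-04 is a Saturday, the deadline becomes 2000-03-06 (Monday).
Applying the 45-calendar-day extension: 2000-03-06 + 45 days = 2000-04-20.
Since 2000-04-20 is a Thursday and not a holiday, the date is unchanged.
Deadline: 2000-04-20.

2000-04-20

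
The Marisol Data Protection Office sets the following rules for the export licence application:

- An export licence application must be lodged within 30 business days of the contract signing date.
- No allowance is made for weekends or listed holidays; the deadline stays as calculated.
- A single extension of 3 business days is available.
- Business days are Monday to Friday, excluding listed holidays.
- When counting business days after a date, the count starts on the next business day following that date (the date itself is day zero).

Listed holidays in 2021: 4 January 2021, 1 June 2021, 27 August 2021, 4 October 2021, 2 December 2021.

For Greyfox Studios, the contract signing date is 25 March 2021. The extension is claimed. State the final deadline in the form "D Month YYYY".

11 May 2021

Counting 30 business days after 25 March 2021 (skipping weekends and listed holidays) reaches 6 May 2021.
No adjustment is made for weekends or holidays, so 6 May 2021 stands.
Counting 3 further business days from 6 May 2021 reaches 11 May 2021.
11 May 2021 is a Tuesday; no weekend or holiday adjustment applies.
Deadline: 11 May 2021.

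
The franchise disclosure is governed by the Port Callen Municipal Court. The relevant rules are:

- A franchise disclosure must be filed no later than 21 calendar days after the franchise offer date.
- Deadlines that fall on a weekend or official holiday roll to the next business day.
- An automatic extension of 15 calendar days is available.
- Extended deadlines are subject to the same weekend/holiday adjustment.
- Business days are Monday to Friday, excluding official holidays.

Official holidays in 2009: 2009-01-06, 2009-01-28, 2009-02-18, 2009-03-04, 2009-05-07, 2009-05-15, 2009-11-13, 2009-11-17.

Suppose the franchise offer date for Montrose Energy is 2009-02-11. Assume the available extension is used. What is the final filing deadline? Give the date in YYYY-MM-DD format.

Adding 21 calendar days to 2009-02-11 gives 2009-03-04.
2009-03-04 is a listed holiday; the next business day is 2009-03-05 (Thursday).
With the 15-day extension, 2009-03-05 becomes 2009-03-20.
2009-03-20 (Friday) is already a business day.
So the filing is due 2009-03-20.

2009-03-20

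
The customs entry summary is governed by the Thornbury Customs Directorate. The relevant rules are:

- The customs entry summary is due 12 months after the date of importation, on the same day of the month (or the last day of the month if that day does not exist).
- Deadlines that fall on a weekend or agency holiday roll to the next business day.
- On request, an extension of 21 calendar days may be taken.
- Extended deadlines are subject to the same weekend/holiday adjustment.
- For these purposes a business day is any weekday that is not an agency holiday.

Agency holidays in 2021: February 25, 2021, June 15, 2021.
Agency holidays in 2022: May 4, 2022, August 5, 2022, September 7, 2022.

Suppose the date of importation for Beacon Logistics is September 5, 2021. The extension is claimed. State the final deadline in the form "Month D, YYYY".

12 months from September 5, 2021 is September 5, 2022.
September 5, 2022 falls on a Monday, which is a business day, so no adjustment is needed.
Add the 21 calendar-day extension to September 5, 2022: September 26, 2022.
Since September 26, 2022 is a Monday and not a holiday, the date is unchanged.
So the filing is due September 26, 2022.

September 26, 2022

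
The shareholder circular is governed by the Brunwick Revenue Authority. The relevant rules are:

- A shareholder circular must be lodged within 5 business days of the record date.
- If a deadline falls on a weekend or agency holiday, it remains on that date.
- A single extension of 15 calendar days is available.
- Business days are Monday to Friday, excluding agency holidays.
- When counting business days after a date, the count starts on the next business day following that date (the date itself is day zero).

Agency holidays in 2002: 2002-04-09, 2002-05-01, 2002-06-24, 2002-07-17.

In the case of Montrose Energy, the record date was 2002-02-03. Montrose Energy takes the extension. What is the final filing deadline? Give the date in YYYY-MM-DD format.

2002-02-23

Counting 5 business days after 2002-02-03 (skipping weekends and listed holidays) reaches 2002-02-08.
2002-02-08 falls on a Friday. The rules make no weekend/holiday allowance, so it remains 2002-02-08.
Applying the 15-calendar-day extension: 2002-02-08 + 15 days = 2002-02-23.
No adjustment is made for weekends or holidays, so 2002-02-23 stands.
So the filing is due 2002-02-23.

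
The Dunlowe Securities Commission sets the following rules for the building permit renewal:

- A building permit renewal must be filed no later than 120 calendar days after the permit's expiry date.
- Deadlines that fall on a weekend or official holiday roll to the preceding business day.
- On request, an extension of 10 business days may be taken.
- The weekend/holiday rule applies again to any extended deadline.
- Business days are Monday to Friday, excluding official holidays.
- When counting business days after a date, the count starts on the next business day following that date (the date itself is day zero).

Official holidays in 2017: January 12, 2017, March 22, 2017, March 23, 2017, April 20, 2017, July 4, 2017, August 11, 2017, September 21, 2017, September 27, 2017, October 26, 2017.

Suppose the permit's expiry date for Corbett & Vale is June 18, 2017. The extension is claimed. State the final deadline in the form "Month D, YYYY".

October 31, 2017

Trigger date June 18, 2017 + 120 calendar days = October 16, 2017.
October 16, 2017 falls on a Monday, which is a business day, so no adjustment is needed.
Counting 10 further business days from October 16, 2017 reaches October 31, 2017.
October 31, 2017 (Tuesday) is already a business day.
The final due date is October 31, 2017.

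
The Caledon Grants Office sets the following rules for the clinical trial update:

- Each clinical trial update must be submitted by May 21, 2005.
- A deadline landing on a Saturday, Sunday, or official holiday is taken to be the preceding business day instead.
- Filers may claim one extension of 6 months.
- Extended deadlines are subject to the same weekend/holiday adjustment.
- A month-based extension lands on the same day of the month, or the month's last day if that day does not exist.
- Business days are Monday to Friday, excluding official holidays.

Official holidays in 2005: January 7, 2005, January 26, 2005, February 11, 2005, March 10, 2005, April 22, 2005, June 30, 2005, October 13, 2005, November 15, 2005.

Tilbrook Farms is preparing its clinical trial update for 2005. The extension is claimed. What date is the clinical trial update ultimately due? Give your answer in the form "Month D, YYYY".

November 18, 2005

The statutory due date is May 21, 2005.
May 21, 2005 is a Saturday; the preceding business day is May 20, 2005 (Friday).
Add 6 months to May 20, 2005: November 20, 2005.
November 20, 2005 falls on a Sunday. Rolling to the preceding business day gives November 18, 2005, a Friday.
So the filing is due November 18, 2005.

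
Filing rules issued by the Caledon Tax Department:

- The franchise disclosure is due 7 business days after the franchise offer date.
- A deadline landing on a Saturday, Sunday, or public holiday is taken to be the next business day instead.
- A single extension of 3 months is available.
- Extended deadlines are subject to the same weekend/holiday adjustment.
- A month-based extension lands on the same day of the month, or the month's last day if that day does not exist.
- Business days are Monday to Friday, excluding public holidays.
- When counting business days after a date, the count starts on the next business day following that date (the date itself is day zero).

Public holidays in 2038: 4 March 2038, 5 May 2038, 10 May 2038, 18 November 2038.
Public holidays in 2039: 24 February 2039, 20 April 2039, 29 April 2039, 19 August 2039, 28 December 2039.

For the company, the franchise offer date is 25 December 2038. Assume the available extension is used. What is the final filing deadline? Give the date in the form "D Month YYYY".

4 April 2039

7 business days after 25 December 2038, excluding weekends and holidays, is 4 January 2039.
4 January 2039 falls on a Tuesday, which is a business day, so no adjustment is needed.
Applying the 3 months extension: 3 months after 4 January 2039 is 4 April 2039.
4 April 2039 falls on a Monday, which is a business day, so no adjustment is needed.
Final deadline: 4 April 2039.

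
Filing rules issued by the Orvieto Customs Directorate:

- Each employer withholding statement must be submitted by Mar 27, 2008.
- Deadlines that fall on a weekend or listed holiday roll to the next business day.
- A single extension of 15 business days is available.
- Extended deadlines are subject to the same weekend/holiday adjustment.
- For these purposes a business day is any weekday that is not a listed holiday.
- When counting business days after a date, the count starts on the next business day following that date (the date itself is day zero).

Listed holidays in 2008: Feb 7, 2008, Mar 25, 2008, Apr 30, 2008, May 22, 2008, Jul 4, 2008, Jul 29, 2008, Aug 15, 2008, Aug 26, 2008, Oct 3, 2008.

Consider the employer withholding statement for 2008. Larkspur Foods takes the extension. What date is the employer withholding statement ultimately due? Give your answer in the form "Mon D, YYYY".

Apr 17, 2008

The stated deadline is Mar 27, 2008.
Mar 27, 2008 (Thursday) is already a business day.
Applying the 15-business-day extension: 15 business days after Mar 27, 2008 is Apr 17, 2008.
Apr 17, 2008 (Thursday) is already a business day.
So the filing is due Apr 17, 2008.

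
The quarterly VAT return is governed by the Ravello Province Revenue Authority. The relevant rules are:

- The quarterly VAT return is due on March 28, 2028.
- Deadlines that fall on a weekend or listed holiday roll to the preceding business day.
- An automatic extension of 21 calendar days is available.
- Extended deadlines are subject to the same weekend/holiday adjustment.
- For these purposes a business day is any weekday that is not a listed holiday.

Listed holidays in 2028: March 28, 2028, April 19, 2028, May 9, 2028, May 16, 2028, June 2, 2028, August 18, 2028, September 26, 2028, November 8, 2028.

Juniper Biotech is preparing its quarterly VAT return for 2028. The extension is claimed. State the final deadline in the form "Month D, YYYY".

April 17, 2028

The stated deadline is March 28, 2028.
March 28, 2028 falls on a listed holiday. Rolling to the preceding business day gives March 27, 2028, a Monday.
With the 21-day extension, March 27, 2028 becomes April 17, 2028.
April 17, 2028 falls on a Monday, which is a business day, so no adjustment is needed.
Deadline: April 17, 2028.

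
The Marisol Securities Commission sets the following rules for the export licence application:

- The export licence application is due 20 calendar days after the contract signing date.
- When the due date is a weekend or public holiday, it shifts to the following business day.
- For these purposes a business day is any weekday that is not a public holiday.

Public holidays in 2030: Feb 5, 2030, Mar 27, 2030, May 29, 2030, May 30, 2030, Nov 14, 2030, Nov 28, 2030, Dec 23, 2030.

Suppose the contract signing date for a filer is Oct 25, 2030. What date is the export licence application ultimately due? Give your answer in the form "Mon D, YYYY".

From Oct 25, 2030, 20 calendar days later is Nov 14, 2030.
Nov 14, 2030 is a listed holiday; the next business day is Nov 15, 2030 (Friday).
The final due date is Nov 15, 2030.

Nov 15, 2030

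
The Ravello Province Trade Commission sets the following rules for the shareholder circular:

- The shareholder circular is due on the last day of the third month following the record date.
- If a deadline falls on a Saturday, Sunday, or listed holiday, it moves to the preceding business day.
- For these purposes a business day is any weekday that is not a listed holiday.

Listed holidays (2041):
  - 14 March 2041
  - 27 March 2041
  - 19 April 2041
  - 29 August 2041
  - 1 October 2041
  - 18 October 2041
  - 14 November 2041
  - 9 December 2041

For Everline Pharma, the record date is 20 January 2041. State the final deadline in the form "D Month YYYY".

The third month after 20 January 2041 is April 2041, whose last day is 30 April 2041.
Since 30 April 2041 is a Tuesday and not a holiday, the date is unchanged.
Final deadline: 30 April 2041.

30 April 2041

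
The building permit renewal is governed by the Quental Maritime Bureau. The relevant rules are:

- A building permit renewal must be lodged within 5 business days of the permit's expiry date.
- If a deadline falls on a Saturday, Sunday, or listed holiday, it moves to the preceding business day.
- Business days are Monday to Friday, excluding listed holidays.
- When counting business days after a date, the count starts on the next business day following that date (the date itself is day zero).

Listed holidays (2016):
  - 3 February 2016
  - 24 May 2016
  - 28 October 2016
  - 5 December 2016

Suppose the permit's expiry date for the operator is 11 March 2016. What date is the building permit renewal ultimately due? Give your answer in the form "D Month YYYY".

18 March 2016

Starting the day after 11 March 2016 and counting 5 business days lands on 18 March 2016.
18 March 2016 (Friday) is already a business day.
Final deadline: 18 March 2016.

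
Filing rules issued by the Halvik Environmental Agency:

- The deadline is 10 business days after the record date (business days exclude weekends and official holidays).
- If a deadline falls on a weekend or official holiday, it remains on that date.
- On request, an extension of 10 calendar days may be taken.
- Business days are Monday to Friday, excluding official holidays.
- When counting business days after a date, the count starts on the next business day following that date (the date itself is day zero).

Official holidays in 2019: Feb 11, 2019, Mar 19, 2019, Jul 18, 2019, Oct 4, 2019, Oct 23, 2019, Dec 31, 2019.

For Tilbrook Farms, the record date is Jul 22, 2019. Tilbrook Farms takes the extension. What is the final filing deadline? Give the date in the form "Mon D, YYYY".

Counting 10 business days after Jul 22, 2019 (skipping weekends and listed holidays) reaches Aug 5, 2019.
Aug 5, 2019 is a Monday; no weekend or holiday adjustment applies.
Applying the 10-calendar-day extension: Aug 5, 2019 + 10 days = Aug 15, 2019.
No adjustment is made for weekends or holidays, so Aug 15, 2019 stands.
So the filing is due Aug 15, 2019.

Aug 15, 2019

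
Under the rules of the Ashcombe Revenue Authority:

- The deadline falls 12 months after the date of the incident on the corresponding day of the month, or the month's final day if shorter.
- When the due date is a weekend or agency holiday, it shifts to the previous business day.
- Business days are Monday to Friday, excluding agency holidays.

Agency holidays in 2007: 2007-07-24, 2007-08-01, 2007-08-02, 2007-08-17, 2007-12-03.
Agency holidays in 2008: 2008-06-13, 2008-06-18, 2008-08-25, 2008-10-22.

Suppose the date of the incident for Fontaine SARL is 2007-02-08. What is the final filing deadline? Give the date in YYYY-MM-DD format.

Moving 12 months forward from 2007-02-08 on the corresponding day gives 2008-02-08.
2008-02-08 is a Friday and not a listed holiday, so it stands.
Final deadline: 2008-02-08.

2008-02-08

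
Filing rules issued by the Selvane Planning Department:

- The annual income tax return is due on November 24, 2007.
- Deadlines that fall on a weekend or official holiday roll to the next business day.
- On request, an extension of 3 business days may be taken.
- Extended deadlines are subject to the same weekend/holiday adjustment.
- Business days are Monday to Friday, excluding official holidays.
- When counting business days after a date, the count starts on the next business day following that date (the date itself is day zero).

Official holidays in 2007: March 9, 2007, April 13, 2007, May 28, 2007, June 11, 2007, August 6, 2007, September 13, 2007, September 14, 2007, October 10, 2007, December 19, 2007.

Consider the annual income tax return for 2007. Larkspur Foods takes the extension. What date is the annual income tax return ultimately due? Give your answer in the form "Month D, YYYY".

November 29, 2007

Start from the fixed due date, November 24, 2007.
November 24, 2007 is a Saturday, so it moves to the next business day, November 26, 2007 (Monday).
The 3-business-day extension runs from November 26, 2007 to November 29, 2007.
November 29, 2007 is a Thursday and not a listed holiday, so it stands.
Final deadline: November 29, 2007.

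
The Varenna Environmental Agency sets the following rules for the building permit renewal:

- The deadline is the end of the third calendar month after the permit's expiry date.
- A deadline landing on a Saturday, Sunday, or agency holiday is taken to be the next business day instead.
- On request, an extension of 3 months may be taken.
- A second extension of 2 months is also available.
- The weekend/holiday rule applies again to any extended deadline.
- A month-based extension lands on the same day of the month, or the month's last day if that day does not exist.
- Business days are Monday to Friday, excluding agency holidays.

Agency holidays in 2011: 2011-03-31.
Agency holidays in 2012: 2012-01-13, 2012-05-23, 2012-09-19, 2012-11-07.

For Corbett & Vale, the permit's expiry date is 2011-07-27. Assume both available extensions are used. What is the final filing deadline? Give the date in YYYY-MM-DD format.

3 months after 2011-07-27 falls in October 2011; the last day of that month is 2011-10-31.
Since 2011-10-31 is a Monday and not a holiday, the date is unchanged.
The 3 months extension carries 2011-10-31 to 2012-01-31.
2012-01-31 (Tuesday) is already a business day.
Applying the 2 months extension: 2 months after 2012-01-31 is 2012-03-31.
2012-03-31 is a Saturday; the next business day is 2012-04-02 (Monday).
Deadline: 2012-04-02.

2012-04-02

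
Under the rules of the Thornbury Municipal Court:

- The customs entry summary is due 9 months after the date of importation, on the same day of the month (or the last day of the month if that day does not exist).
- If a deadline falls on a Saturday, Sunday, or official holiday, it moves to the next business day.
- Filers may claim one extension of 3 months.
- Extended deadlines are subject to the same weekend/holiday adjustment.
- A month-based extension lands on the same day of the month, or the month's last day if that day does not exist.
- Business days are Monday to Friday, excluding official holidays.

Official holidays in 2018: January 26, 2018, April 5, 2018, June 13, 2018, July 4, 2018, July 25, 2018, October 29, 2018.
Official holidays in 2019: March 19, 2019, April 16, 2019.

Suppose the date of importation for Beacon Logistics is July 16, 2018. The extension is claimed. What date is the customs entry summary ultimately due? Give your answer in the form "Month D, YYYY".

July 17, 2019

9 months after July 16, 2018, on the same day of the month, is April 16, 2019.
April 16, 2019 is a listed holiday, so it moves to the next business day, April 17, 2019 (Wednesday).
Applying the 3 months extension: 3 months after April 17, 2019 is July 17, 2019.
July 17, 2019 falls on a Wednesday, which is a business day, so no adjustment is needed.
Deadline: July 17, 2019.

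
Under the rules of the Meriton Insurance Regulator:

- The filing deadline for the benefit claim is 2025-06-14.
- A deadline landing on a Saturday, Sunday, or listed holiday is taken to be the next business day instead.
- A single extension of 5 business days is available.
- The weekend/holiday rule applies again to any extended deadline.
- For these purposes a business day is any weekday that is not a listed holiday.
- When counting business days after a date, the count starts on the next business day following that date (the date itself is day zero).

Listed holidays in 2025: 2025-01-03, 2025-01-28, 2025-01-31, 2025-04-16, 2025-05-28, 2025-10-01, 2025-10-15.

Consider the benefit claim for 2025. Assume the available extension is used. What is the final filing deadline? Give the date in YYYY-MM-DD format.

2025-06-23

Start from the fixed due date, 2025-06-14.
2025-06-14 is a Saturday, so it moves to the next business day, 2025-06-16 (Monday).
The 5-business-day extension runs from 2025-06-16 to 2025-06-23.
2025-06-23 falls on a Monday, which is a business day, so no adjustment is needed.
So the filing is due 2025-06-23.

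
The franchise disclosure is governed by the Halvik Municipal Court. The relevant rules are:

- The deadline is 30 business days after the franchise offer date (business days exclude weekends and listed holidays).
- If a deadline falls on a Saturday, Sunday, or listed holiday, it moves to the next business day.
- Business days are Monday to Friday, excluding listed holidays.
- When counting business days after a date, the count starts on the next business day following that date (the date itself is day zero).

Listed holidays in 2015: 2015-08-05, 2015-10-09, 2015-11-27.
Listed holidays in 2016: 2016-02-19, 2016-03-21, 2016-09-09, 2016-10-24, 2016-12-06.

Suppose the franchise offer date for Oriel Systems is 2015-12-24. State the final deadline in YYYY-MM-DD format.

2016-02-04

Starting the day after 2015-12-24 and counting 30 business days lands on 2016-02-04.
2016-02-04 falls on a Thursday, which is a business day, so no adjustment is needed.
Deadline: 2016-02-04.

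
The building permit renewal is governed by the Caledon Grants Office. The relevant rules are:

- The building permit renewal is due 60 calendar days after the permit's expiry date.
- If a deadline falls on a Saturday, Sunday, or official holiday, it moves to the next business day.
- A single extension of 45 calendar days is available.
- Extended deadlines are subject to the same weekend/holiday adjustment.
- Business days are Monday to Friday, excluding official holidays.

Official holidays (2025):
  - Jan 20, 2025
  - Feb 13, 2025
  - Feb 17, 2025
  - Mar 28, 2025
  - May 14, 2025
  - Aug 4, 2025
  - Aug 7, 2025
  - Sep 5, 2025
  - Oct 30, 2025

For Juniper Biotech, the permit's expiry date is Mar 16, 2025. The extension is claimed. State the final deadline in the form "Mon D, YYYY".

Jun 30, 2025

From Mar 16, 2025, 60 calendar days later is May 15, 2025.
Since May 15, 2025 is a Thursday and not a holiday, the date is unchanged.
The 45-calendar-day extension moves the deadline from May 15, 2025 to Jun 29, 2025.
Jun 29, 2025 is a Sunday; the next business day is Jun 30, 2025 (Monday).
Deadline: Jun 30, 2025.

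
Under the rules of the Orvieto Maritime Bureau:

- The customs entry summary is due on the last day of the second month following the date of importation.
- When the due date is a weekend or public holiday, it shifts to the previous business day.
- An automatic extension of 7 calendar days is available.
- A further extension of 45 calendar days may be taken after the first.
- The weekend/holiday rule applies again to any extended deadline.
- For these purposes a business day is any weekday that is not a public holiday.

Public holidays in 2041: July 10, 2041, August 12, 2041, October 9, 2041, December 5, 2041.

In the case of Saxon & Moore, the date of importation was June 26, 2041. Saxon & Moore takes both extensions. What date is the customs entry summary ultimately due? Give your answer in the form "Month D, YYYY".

October 21, 2041

2 months after June 26, 2041 is August 2041; that month ends on August 31, 2041.
August 31, 2041 is a Saturday; the preceding business day is August 30, 2041 (Friday).
Add the 7 calendar-day extension to August 30, 2041: September 6, 2041.
September 6, 2041 falls on a Friday, which is a business day, so no adjustment is needed.
The 45-calendar-day extension moves the deadline from September 6, 2041 to October 21, 2041.
October 21, 2041 is a Monday and not a listed holiday, so it stands.
The final due date is October 21, 2041.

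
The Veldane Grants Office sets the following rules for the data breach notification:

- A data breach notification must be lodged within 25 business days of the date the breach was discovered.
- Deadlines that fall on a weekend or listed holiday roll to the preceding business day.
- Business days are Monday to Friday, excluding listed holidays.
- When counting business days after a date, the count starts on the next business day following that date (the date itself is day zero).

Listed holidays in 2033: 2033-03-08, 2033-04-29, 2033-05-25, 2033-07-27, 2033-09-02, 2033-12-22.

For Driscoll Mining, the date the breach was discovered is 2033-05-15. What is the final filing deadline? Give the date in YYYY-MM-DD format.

25 business days after 2033-05-15, excluding weekends and holidays, is 2033-06-20.
2033-06-20 falls on a Monday, which is a business day, so no adjustment is needed.
So the filing is due 2033-06-20.

2033-06-20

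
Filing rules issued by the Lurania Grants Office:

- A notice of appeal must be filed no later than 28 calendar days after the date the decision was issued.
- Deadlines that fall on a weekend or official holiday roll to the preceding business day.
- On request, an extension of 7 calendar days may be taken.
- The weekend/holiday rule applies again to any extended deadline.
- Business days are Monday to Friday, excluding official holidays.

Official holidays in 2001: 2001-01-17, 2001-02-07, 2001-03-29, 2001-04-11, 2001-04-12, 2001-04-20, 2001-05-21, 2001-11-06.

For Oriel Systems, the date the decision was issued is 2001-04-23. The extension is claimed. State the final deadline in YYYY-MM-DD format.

2001-05-25

Adding 28 calendar days to 2001-04-23 gives 2001-05-21.
Because 2001-05-21 is a listed holiday, the deadline becomes 2001-05-18 (Friday).
The 7-calendar-day extension moves the deadline from 2001-05-18 to 2001-05-25.
2001-05-25 (Friday) is already a business day.
So the filing is due 2001-05-25.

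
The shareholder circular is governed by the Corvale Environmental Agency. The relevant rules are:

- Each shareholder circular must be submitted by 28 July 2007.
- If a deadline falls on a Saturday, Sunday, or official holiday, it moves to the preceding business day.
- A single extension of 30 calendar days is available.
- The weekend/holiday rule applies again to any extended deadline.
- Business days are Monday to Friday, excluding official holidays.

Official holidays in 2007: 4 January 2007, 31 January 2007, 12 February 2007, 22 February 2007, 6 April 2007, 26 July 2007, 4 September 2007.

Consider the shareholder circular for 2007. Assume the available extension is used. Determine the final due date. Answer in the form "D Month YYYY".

Start from the fixed due date, 28 July 2007.
28 July 2007 is a Saturday, so it moves to the preceding business day, 27 July 2007 (Friday).
Applying the 30-calendar-day extension: 27 July 2007 + 30 days = 26 August 2007.
26 August 2007 falls on a Sunday. Rolling to the preceding business day gives 24 August 2007, a Friday.
Final deadline: 24 August 2007.

24 August 2007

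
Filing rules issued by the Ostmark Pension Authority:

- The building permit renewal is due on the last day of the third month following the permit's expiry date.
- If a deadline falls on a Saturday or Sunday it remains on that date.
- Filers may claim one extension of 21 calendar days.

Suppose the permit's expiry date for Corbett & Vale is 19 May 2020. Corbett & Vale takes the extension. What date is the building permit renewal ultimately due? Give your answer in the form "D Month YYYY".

3 months after 19 May 2020 is August 2020; that month ends on 31 August 2020.
No adjustment is made for weekends or holidays, so 31 August 2020 stands.
Applying the 21-calendar-day extension: 31 August 2020 + 21 days = 21 September 2020.
No adjustment is made for weekends or holidays, so 21 September 2020 stands.
Final deadline: 21 September 2020.

21 September 2020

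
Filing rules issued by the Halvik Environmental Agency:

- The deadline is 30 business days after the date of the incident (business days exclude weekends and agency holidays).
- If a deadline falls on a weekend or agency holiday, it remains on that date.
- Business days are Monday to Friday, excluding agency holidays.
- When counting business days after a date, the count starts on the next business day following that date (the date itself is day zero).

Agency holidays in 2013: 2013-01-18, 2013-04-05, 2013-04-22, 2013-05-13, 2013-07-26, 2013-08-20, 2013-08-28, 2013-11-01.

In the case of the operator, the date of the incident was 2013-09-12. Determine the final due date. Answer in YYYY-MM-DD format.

30 business days after 2013-09-12, excluding weekends and holidays, is 2013-10-24.
2013-10-24 is a Thursday; no weekend or holiday adjustment applies.
The final due date is 2013-10-24.

2013-10-24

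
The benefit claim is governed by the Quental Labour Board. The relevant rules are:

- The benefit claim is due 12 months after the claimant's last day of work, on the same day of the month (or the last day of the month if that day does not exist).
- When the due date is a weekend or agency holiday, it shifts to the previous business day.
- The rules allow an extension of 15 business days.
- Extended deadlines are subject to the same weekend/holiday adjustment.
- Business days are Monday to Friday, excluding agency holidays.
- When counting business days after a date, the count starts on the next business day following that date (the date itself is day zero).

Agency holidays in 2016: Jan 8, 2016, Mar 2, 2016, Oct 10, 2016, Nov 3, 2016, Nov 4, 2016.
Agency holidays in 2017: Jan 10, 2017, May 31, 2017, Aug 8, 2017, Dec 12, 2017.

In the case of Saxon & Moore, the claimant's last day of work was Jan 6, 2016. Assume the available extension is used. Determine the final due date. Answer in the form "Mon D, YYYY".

Moving 12 months forward from Jan 6, 2016 on the corresponding day gives Jan 6, 2017.
Jan 6, 2017 (Friday) is already a business day.
Applying the 15-business-day extension: 15 business days after Jan 6, 2017 is Jan 30, 2017.
Since Jan 30, 2017 is a Monday and not a holiday, the date is unchanged.
Deadline: Jan 30, 2017.

Jan 30, 2017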